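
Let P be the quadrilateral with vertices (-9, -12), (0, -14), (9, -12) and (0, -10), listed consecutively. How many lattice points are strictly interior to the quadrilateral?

35

The shoelace formula gives twice the area as |((-9)·(-14) − 0·(-12)) + (0·(-12) − 9·(-14)) + (9·(-10) − 0·(-12)) + (0·(-12) − (-9)·(-10))| = 72, so the area is 36.
The number of boundary lattice points is Σ gcd(|Δx|,|Δy|) = gcd(9,2) + gcd(9,2) + gcd(9,2) + gcd(9,2) = 1+1+1+1 = 4.
By Pick's theorem A = I + B/2 − 1, so I = 36 − 4/2 + 1 = 35.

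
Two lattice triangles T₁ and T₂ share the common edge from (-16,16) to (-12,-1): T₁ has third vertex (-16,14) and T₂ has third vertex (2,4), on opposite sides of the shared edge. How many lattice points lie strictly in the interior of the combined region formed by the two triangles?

The union is the simple quadrilateral with vertices (-16,16), (-16,14), (-12,-1), (2,4) in order.
The shoelace formula gives twice the area as |((-16)·14 − (-16)·16) + ((-16)·(-1) − (-12)·14) + ((-12)·4 − 2·(-1)) + (2·16 − (-16)·4)| = 266, so the area is 133.
Along each edge there are gcd(|Δx|,|Δy|)+1 lattice points, so counting each shared vertex once the boundary has gcd(0,2) + gcd(4,15) + gcd(14,5) + gcd(18,12) = 2+1+1+6 = 10.
By Pick's theorem I = A − B/2 + 1 = 133 − 10/2 + 1 = 129.

129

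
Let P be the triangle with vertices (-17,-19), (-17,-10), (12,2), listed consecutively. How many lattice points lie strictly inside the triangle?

Using the shoelace formula, 2A = |[(-17)·(-10) − (-17)·(-19)] + [(-17)·2 − 12·(-10)] + [12·(-19) − (-17)·2]| = 261, so the area is 130.5.
Summing gcd(|Δx|,|Δy|) over the edges gives the boundary count: gcd(0,9) + gcd(29,12) + gcd(29,21) = 9+1+1 = 11.
By Pick's theorem A = I + B/2 − 1, so I = 130.5 − 11/2 + 1 = 126.

126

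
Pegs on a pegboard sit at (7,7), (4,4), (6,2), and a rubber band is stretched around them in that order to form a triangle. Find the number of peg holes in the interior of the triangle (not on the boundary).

Using the shoelace formula, 2A = |[7·4 − 4·7] + [4·2 − 6·4] + [6·7 − 7·2]| = 12, so the area is 6.
Along each edge there are gcd(|Δx|,|Δy|)+1 lattice points, so counting each shared vertex once the boundary has gcd(3,3) + gcd(2,2) + gcd(1,5) = 3+2+1 = 6.
Pick's theorem gives I = A − B/2 + 1 = 6 − 6/2 + 1 = 4.

4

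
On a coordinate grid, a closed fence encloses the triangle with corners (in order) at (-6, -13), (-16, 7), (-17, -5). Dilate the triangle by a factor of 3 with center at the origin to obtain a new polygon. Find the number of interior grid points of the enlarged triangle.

613

By the shoelace formula, twice the signed area is |((-6)·7 − (-16)·(-13)) + ((-16)·(-5) − (-17)·7) + ((-17)·(-13) − (-6)·(-5))| = 140, so the area is 70.
Summing gcd(|Δx|,|Δy|) over the edges gives the boundary count: gcd(10,20) + gcd(1,12) + gcd(11,8) = 10+1+1 = 12.
Scaling by 3 multiplies the area by 3² = 9 (so the new area is 630) and multiplies the boundary lattice-point count by 3, giving 36.
By Pick's theorem, the interior count of the dilated polygon is 630 − 36/2 + 1 = 613.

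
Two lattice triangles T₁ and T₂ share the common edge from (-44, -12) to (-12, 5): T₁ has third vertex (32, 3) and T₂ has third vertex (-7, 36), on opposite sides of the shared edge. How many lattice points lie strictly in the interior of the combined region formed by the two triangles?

858

The union is the simple quadrilateral with vertices (-44, -12), (32, 3), (-12, 5), (-7, 36) in order.
By the shoelace formula, twice the signed area is |[(-44)·3 − 32·(-12)] + [32·5 − (-12)·3] + [(-12)·36 − (-7)·5] + [(-7)·(-12) − (-44)·36]| = 1719, so the area is 1719/2.
Summing gcd(|Δx|,|Δy|) over the edges gives the boundary count: gcd(76,15) + gcd(44,2) + gcd(5,31) + gcd(37,48) = 1+2+1+1 = 5.
By Pick's theorem I = A − B/2 + 1 = 1719/2 − 5/2 + 1 = 858.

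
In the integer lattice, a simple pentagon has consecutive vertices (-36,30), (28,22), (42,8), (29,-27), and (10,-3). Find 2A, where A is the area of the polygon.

The shoelace formula gives twice the area as |((-36)·22 − 28·30) + (28·8 − 42·22) + (42·(-27) − 29·8) + (29·(-3) − 10·(-27)) + (10·30 − (-36)·(-3))| = 3323, so the area is 1661.5.

3323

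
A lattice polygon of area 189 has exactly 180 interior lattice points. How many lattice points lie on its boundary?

20

Pick's theorem gives A = I + B/2 − 1, so B = 2(A − I + 1) = 2(189 − 180 + 1) = 20.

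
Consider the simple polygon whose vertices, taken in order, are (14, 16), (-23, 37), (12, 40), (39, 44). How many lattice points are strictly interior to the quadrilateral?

750

The shoelace formula gives twice the area as |(14·37 − (-23)·16) + ((-23)·40 − 12·37) + (12·44 − 39·40) + (39·16 − 14·44)| = 1502, so the area is 751.
Summing gcd(|Δx|,|Δy|) over the edges gives the boundary count: gcd(37,21) + gcd(35,3) + gcd(27,4) + gcd(25,28) = 1+1+1+1 = 4.
Pick's theorem gives I = A − B/2 + 1 = 751 − 4/2 + 1 = 750.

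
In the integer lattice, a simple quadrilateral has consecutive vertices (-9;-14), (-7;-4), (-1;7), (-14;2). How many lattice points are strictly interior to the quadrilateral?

96

By the shoelace formula, twice the signed area is |[(-9)·(-4) − (-7)·(-14)] + [(-7)·7 − (-1)·(-4)] + [(-1)·2 − (-14)·7] + [(-14)·(-14) − (-9)·2]| = 195, so the area is 195/2.
Summing gcd(|Δx|,|Δy|) over the edges gives the boundary count: gcd(2,10) + gcd(6,11) + gcd(13,5) + gcd(5,16) = 2+1+1+1 = 5.
By Pick's theorem A = I + B/2 − 1, so I = 195/2 − 5/2 + 1 = 96.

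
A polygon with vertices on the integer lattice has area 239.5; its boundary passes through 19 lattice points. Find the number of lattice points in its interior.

231

Pick's theorem A = I + B/2 − 1 rearranges to I = A − B/2 + 1 = 239.5 − 19/2 + 1 = 231.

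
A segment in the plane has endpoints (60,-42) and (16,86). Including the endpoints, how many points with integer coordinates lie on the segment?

5

The number of lattice points on a segment between lattice points is gcd(|Δx|,|Δy|) + 1 = gcd(44,128) + 1 = 4 + 1 = 5.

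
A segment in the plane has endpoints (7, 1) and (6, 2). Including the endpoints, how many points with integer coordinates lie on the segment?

2

The number of lattice points on a segment between lattice points is gcd(|Δx|,|Δy|) + 1 = gcd(1,1) + 1 = 1 + 1 = 2.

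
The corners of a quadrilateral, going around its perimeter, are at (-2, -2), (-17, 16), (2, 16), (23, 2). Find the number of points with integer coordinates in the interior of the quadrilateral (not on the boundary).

Using the shoelace formula, 2A = |[(-2)·16 − (-17)·(-2)] + [(-17)·16 − 2·16] + [2·2 − 23·16] + [23·(-2) − (-2)·2]| = 776, so the area is 388.
The number of boundary lattice points is Σ gcd(|Δx|,|Δy|) = gcd(15,18) + gcd(19,0) + gcd(21,14) + gcd(25,4) = 3+19+7+1 = 30.
By Pick's theorem A = I + B/2 − 1, so I = 388 − 30/2 + 1 = 374.

374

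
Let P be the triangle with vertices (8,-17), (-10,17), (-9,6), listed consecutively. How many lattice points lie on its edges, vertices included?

4

Summing gcd(|Δx|,|Δy|) over the edges gives the boundary count: gcd(18,34) + gcd(1,11) + gcd(17,23) = 2+1+1 = 4.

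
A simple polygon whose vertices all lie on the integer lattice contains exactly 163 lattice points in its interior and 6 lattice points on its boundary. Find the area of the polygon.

Pick's theorem states A = I + B/2 − 1, so A = 163 + 6/2 − 1 = 165.

165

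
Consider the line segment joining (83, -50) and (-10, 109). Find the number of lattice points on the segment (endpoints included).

4

The number of lattice points on a segment between lattice points is gcd(|Δx|,|Δy|) + 1 = gcd(93,159) + 1 = 3 + 1 = 4.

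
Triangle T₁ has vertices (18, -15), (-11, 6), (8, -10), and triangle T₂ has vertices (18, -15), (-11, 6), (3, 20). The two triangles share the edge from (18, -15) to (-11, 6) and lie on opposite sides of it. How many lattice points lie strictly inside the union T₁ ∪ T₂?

371

The union is the simple quadrilateral with vertices (18, -15), (8, -10), (-11, 6), (3, 20) in order.
The shoelace formula gives twice the area as |(18·(-10) − 8·(-15)) + (8·6 − (-11)·(-10)) + ((-11)·20 − 3·6) + (3·(-15) − 18·20)| = 765, so the area is 382.5.
The number of boundary lattice points is Σ gcd(|Δx|,|Δy|) = gcd(10,5) + gcd(19,16) + gcd(14,14) + gcd(15,35) = 5+1+14+5 = 25.
By Pick's theorem I = A − B/2 + 1 = 382.5 − 25/2 + 1 = 371.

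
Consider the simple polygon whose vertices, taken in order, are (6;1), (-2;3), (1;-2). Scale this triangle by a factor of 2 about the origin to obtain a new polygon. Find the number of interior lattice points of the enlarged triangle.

65

By the shoelace formula, twice the signed area is |(6·3 − (-2)·1) + ((-2)·(-2) − 1·3) + (1·1 − 6·(-2))| = 34, so the area is 17.
Summing gcd(|Δx|,|Δy|) over the edges gives the boundary count: gcd(8,2) + gcd(3,5) + gcd(5,3) = 2+1+1 = 4.
Scaling by 2 multiplies the area by 2² = 4 (so the new area is 68) and multiplies the boundary lattice-point count by 2, giving 8.
By Pick's theorem, the interior count of the dilated polygon is 68 − 8/2 + 1 = 65.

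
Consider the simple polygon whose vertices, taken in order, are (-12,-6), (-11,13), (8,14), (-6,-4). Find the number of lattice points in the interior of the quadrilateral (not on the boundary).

218

Using the shoelace formula, 2A = |[(-12)·13 − (-11)·(-6)] + [(-11)·14 − 8·13] + [8·(-4) − (-6)·14] + [(-6)·(-6) − (-12)·(-4)]| = 440, so the area is 220.
Along each edge there are gcd(|Δx|,|Δy|)+1 lattice points, so counting each shared vertex once the boundary has gcd(1,19) + gcd(19,1) + gcd(14,18) + gcd(6,2) = 1+1+2+2 = 6.
By Pick's theorem A = I + B/2 − 1, so I = 220 − 6/2 + 1 = 218.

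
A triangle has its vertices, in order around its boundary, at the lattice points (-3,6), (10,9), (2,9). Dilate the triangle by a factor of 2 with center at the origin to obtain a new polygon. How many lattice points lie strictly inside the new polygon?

By the shoelace formula, twice the signed area is |[(-3)·9 − 10·6] + [10·9 − 2·9] + [2·6 − (-3)·9]| = 24, so the area is 12.
Summing gcd(|Δx|,|Δy|) over the edges gives the boundary count: gcd(13,3) + gcd(8,0) + gcd(5,3) = 1+8+1 = 10.
Scaling by 2 multiplies the area by 2² = 4 (so the new area is 48) and multiplies the boundary lattice-point count by 2, giving 20.
By Pick's theorem, the interior count of the dilated polygon is 48 − 20/2 + 1 = 39.

39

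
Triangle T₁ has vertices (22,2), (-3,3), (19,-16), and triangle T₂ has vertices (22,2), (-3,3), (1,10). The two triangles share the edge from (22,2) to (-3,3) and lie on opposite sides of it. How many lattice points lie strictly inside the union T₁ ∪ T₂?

The union is the simple quadrilateral with vertices (22,2), (19,-16), (-3,3), (1,10) in order.
Using the shoelace formula, 2A = |[22·(-16) − 19·2] + [19·3 − (-3)·(-16)] + [(-3)·10 − 1·3] + [1·2 − 22·10]| = 632, so the area is 316.
Along each edge there are gcd(|Δx|,|Δy|)+1 lattice points, so counting each shared vertex once the boundary has gcd(3,18) + gcd(22,19) + gcd(4,7) + gcd(21,8) = 3+1+1+1 = 6.
By Pick's theorem I = A − B/2 + 1 = 316 − 6/2 + 1 = 314.

314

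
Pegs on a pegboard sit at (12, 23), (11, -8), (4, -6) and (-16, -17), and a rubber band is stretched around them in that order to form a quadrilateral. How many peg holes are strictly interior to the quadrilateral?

The shoelace formula gives twice the area as |(12·(-8) − 11·23) + (11·(-6) − 4·(-8)) + (4·(-17) − (-16)·(-6)) + ((-16)·23 − 12·(-17))| = 711, so the area is 711/2.
Summing gcd(|Δx|,|Δy|) over the edges gives the boundary count: gcd(1,31) + gcd(7,2) + gcd(20,11) + gcd(28,40) = 1+1+1+4 = 7.
Pick's theorem gives I = A − B/2 + 1 = 711/2 − 7/2 + 1 = 353.

353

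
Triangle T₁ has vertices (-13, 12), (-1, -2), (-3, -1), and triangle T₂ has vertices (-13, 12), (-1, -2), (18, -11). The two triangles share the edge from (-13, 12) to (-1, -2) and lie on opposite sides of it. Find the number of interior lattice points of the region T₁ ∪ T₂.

The union is the simple quadrilateral with vertices (-13, 12), (-3, -1), (-1, -2), (18, -11) in order.
By the shoelace formula, twice the signed area is |[(-13)·(-1) − (-3)·12] + [(-3)·(-2) − (-1)·(-1)] + [(-1)·(-11) − 18·(-2)] + [18·12 − (-13)·(-11)]| = 174, so the area is 87.
Along each edge there are gcd(|Δx|,|Δy|)+1 lattice points, so counting each shared vertex once the boundary has gcd(10,13) + gcd(2,1) + gcd(19,9) + gcd(31,23) = 1+1+1+1 = 4.
By Pick's theorem I = A − B/2 + 1 = 87 − 4/2 + 1 = 86.

86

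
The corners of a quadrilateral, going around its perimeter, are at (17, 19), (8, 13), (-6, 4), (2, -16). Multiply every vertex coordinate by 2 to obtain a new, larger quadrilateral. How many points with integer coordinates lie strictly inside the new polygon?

1142

By the shoelace formula, twice the signed area is |(17·13 − 8·19) + (8·4 − (-6)·13) + ((-6)·(-16) − 2·4) + (2·19 − 17·(-16))| = 577, so the area is 288.5.
The number of boundary lattice points is Σ gcd(|Δx|,|Δy|) = gcd(9,6) + gcd(14,9) + gcd(8,20) + gcd(15,35) = 3+1+4+5 = 13.
Scaling by 2 multiplies the area by 2² = 4 (so the new area is 1154) and multiplies the boundary lattice-point count by 2, giving 26.
By Pick's theorem, the interior count of the dilated polygon is 1154 − 26/2 + 1 = 1142.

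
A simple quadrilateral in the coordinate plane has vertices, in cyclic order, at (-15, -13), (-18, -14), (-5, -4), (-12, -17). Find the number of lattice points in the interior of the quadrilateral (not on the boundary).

41

By the shoelace formula, twice the signed area is |[(-15)·(-14) − (-18)·(-13)] + [(-18)·(-4) − (-5)·(-14)] + [(-5)·(-17) − (-12)·(-4)] + [(-12)·(-13) − (-15)·(-17)]| = 84, so the area is 42.
Along each edge there are gcd(|Δx|,|Δy|)+1 lattice points, so counting each shared vertex once the boundary has gcd(3,1) + gcd(13,10) + gcd(7,13) + gcd(3,4) = 1+1+1+1 = 4.
Pick's theorem gives I = A − B/2 + 1 = 42 − 4/2 + 1 = 41.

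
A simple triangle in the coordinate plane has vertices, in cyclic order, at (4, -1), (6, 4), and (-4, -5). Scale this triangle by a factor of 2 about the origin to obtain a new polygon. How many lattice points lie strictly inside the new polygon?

By the shoelace formula, twice the signed area is |(4·4 − 6·(-1)) + (6·(-5) − (-4)·4) + ((-4)·(-1) − 4·(-5))| = 32, so the area is 16.
Summing gcd(|Δx|,|Δy|) over the edges gives the boundary count: gcd(2,5) + gcd(10,9) + gcd(8,4) = 1+1+4 = 6.
Scaling by 2 multiplies the area by 2² = 4 (so the new area is 64) and multiplies the boundary lattice-point count by 2, giving 12.
By Pick's theorem, the interior count of the dilated polygon is 64 − 12/2 + 1 = 59.

59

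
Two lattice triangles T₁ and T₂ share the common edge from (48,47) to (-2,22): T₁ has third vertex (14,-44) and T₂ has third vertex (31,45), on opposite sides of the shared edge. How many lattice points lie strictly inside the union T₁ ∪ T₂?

The union is the simple quadrilateral with vertices (48,47), (14,-44), (-2,22), (31,45) in order.
The shoelace formula gives twice the area as |[48·(-44) − 14·47] + [14·22 − (-2)·(-44)] + [(-2)·45 − 31·22] + [31·47 − 48·45]| = 4025, so the area is 2012.5.
Summing gcd(|Δx|,|Δy|) over the edges gives the boundary count: gcd(34,91) + gcd(16,66) + gcd(33,23) + gcd(17,2) = 1+2+1+1 = 5.
By Pick's theorem I = A − B/2 + 1 = 2012.5 − 5/2 + 1 = 2011.

2011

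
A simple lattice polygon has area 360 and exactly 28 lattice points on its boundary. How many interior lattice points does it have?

From Pick's theorem, I = A − B/2 + 1 = 360 − 28/2 + 1 = 347.

347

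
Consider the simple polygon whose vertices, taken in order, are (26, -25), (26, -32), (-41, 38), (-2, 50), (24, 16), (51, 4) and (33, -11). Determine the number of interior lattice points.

The shoelace formula gives twice the area as |(26·(-32) − 26·(-25)) + (26·38 − (-41)·(-32)) + ((-41)·50 − (-2)·38) + ((-2)·16 − 24·50) + (24·4 − 51·16) + (51·(-11) − 33·4) + (33·(-25) − 26·(-11))| = 5664, so the area is 2832.
The number of boundary lattice points is Σ gcd(|Δx|,|Δy|) = gcd(0,7) + gcd(67,70) + gcd(39,12) + gcd(26,34) + gcd(27,12) + gcd(18,15) + gcd(7,14) = 7+1+3+2+3+3+7 = 26.
Pick's theorem gives I = A − B/2 + 1 = 2832 − 26/2 + 1 = 2820.

2820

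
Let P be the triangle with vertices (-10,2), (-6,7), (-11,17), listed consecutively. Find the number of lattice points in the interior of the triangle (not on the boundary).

30

Using the shoelace formula, 2A = |[(-10)·7 − (-6)·2] + [(-6)·17 − (-11)·7] + [(-11)·2 − (-10)·17]| = 65, so the area is 32.5.
Summing gcd(|Δx|,|Δy|) over the edges gives the boundary count: gcd(4,5) + gcd(5,10) + gcd(1,15) = 1+5+1 = 7.
By Pick's theorem A = I + B/2 − 1, so I = 32.5 − 7/2 + 1 = 30.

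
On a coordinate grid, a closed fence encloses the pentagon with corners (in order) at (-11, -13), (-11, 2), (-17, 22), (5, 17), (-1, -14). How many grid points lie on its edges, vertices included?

20

The number of boundary lattice points is Σ gcd(|Δx|,|Δy|) = gcd(0,15) + gcd(6,20) + gcd(22,5) + gcd(6,31) + gcd(10,1) = 15+2+1+1+1 = 20.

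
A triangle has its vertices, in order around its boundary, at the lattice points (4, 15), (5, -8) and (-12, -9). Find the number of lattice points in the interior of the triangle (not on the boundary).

Using the shoelace formula, 2A = |[4·(-8) − 5·15] + [5·(-9) − (-12)·(-8)] + [(-12)·15 − 4·(-9)]| = 392, so the area is 196.
Along each edge there are gcd(|Δx|,|Δy|)+1 lattice points, so counting each shared vertex once the boundary has gcd(1,23) + gcd(17,1) + gcd(16,24) = 1+1+8 = 10.
Pick's theorem gives I = A − B/2 + 1 = 196 − 10/2 + 1 = 192.

192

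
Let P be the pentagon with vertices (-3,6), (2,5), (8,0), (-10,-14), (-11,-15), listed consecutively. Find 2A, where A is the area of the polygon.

By the shoelace formula, twice the signed area is |((-3)·5 − 2·6) + (2·0 − 8·5) + (8·(-14) − (-10)·0) + ((-10)·(-15) − (-11)·(-14)) + ((-11)·6 − (-3)·(-15))| = 294, so the area is 147.

294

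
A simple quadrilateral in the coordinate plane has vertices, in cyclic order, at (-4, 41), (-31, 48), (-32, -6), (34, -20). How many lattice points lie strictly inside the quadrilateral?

2478

Using the shoelace formula, 2A = |((-4)·48 − (-31)·41) + ((-31)·(-6) − (-32)·48) + ((-32)·(-20) − 34·(-6)) + (34·41 − (-4)·(-20))| = 4959, so the area is 2479.5.
The number of boundary lattice points is Σ gcd(|Δx|,|Δy|) = gcd(27,7) + gcd(1,54) + gcd(66,14) + gcd(38,61) = 1+1+2+1 = 5.
By Pick's theorem A = I + B/2 − 1, so I = 2479.5 − 5/2 + 1 = 2478.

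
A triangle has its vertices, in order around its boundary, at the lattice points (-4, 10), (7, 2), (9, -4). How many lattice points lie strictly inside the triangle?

24

The shoelace formula gives twice the area as |((-4)·2 − 7·10) + (7·(-4) − 9·2) + (9·10 − (-4)·(-4))| = 50, so the area is 25.
Along each edge there are gcd(|Δx|,|Δy|)+1 lattice points, so counting each shared vertex once the boundary has gcd(11,8) + gcd(2,6) + gcd(13,14) = 1+2+1 = 4.
Pick's theorem gives I = A − B/2 + 1 = 25 − 4/2 + 1 = 24.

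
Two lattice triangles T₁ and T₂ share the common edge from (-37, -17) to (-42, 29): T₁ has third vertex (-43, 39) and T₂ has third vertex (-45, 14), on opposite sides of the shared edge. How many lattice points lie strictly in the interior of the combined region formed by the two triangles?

The union is the simple quadrilateral with vertices (-37, -17), (-43, 39), (-42, 29), (-45, 14) in order.
By the shoelace formula, twice the signed area is |[(-37)·39 − (-43)·(-17)] + [(-43)·29 − (-42)·39] + [(-42)·14 − (-45)·29] + [(-45)·(-17) − (-37)·14]| = 217, so the area is 217/2.
The number of boundary lattice points is Σ gcd(|Δx|,|Δy|) = gcd(6,56) + gcd(1,10) + gcd(3,15) + gcd(8,31) = 2+1+3+1 = 7.
By Pick's theorem I = A − B/2 + 1 = 217/2 − 7/2 + 1 = 106.

106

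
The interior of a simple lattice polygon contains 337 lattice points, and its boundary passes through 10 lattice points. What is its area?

341

Pick's theorem states A = I + B/2 − 1, so A = 337 + 10/2 − 1 = 341.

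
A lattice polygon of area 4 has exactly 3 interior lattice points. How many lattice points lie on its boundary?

4

Pick's theorem gives A = I + B/2 − 1, so B = 2(A − I + 1) = 2(4 − 3 + 1) = 4.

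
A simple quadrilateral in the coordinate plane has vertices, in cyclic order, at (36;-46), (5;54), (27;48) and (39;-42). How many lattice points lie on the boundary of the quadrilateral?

10

Summing gcd(|Δx|,|Δy|) over the edges gives the boundary count: gcd(31,100) + gcd(22,6) + gcd(12,90) + gcd(3,4) = 1+2+6+1 = 10.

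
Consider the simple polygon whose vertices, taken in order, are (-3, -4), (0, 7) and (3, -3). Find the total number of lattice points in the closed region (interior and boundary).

Using the shoelace formula, 2A = |((-3)·7 − 0·(-4)) + (0·(-3) − 3·7) + (3·(-4) − (-3)·(-3))| = 63, so the area is 63/2.
Summing gcd(|Δx|,|Δy|) over the edges gives the boundary count: gcd(3,11) + gcd(3,10) + gcd(6,1) = 1+1+1 = 3.
Pick's theorem gives I = A − B/2 + 1 = 63/2 − 3/2 + 1 = 31, so the closed region contains I + B = 31 + 3 = 34 lattice points.

34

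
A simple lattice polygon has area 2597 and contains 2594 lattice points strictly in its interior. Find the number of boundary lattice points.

Pick's theorem gives A = I + B/2 − 1, so B = 2(A − I + 1) = 2(2597 − 2594 + 1) = 8.

8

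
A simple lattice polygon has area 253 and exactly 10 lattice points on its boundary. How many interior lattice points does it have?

From Pick's theorem, I = A − B/2 + 1 = 253 − 10/2 + 1 = 249.

249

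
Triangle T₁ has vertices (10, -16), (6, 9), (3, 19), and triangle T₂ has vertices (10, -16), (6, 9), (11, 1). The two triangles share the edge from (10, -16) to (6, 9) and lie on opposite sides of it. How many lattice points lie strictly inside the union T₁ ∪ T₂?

The union is the simple quadrilateral with vertices (10, -16), (3, 19), (6, 9), (11, 1) in order.
The shoelace formula gives twice the area as |(10·19 − 3·(-16)) + (3·9 − 6·19) + (6·1 − 11·9) + (11·(-16) − 10·1)| = 128, so the area is 64.
The number of boundary lattice points is Σ gcd(|Δx|,|Δy|) = gcd(7,35) + gcd(3,10) + gcd(5,8) + gcd(1,17) = 7+1+1+1 = 10.
By Pick's theorem I = A − B/2 + 1 = 64 − 10/2 + 1 = 60.

60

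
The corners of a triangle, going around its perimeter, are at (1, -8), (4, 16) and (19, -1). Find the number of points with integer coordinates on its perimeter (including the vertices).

5

The number of boundary lattice points is Σ gcd(|Δx|,|Δy|) = gcd(3,24) + gcd(15,17) + gcd(18,7) = 3+1+1 = 5.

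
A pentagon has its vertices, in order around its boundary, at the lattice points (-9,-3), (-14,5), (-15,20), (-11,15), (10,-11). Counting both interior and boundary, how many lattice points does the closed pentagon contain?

Using the shoelace formula, 2A = |((-9)·5 − (-14)·(-3)) + ((-14)·20 − (-15)·5) + ((-15)·15 − (-11)·20) + ((-11)·(-11) − 10·15) + (10·(-3) − (-9)·(-11))| = 455, so the area is 455/2.
The number of boundary lattice points is Σ gcd(|Δx|,|Δy|) = gcd(5,8) + gcd(1,15) + gcd(4,5) + gcd(21,26) + gcd(19,8) = 1+1+1+1+1 = 5.
Pick's theorem gives I = A − B/2 + 1 = 455/2 − 5/2 + 1 = 226, so the closed region contains I + B = 226 + 5 = 231 lattice points.

231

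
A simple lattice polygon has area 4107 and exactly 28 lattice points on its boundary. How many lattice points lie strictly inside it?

4094

Pick's theorem A = I + B/2 − 1 rearranges to I = A − B/2 + 1 = 4107 − 28/2 + 1 = 4094.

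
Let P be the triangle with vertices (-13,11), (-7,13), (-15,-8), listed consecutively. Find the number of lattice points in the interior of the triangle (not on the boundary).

54

Using the shoelace formula, 2A = |[(-13)·13 − (-7)·11] + [(-7)·(-8) − (-15)·13] + [(-15)·11 − (-13)·(-8)]| = 110, so the area is 55.
The number of boundary lattice points is Σ gcd(|Δx|,|Δy|) = gcd(6,2) + gcd(8,21) + gcd(2,19) = 2+1+1 = 4.
By Pick's theorem A = I + B/2 − 1, so I = 55 − 4/2 + 1 = 54.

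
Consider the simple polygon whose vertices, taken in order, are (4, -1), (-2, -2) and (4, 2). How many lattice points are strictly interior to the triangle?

The shoelace formula gives twice the area as |(4·(-2) − (-2)·(-1)) + ((-2)·2 − 4·(-2)) + (4·(-1) − 4·2)| = 18, so the area is 9.
Summing gcd(|Δx|,|Δy|) over the edges gives the boundary count: gcd(6,1) + gcd(6,4) + gcd(0,3) = 1+2+3 = 6.
By Pick's theorem A = I + B/2 − 1, so I = 9 − 6/2 + 1 = 7.

7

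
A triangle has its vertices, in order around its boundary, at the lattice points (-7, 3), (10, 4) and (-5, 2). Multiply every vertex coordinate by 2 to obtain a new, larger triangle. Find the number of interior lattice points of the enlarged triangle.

The shoelace formula gives twice the area as |[(-7)·4 − 10·3] + [10·2 − (-5)·4] + [(-5)·3 − (-7)·2]| = 19, so the area is 19/2.
The number of boundary lattice points is Σ gcd(|Δx|,|Δy|) = gcd(17,1) + gcd(15,2) + gcd(2,1) = 1+1+1 = 3.
Scaling by 2 multiplies the area by 2² = 4 (so the new area is 38) and multiplies the boundary lattice-point count by 2, giving 6.
By Pick's theorem, the interior count of the dilated polygon is 38 − 6/2 + 1 = 36.

36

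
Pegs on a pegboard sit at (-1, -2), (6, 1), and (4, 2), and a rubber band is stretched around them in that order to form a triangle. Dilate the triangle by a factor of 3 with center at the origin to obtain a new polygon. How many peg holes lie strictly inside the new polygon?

The shoelace formula gives twice the area as |((-1)·1 − 6·(-2)) + (6·2 − 4·1) + (4·(-2) − (-1)·2)| = 13, so the area is 13/2.
Summing gcd(|Δx|,|Δy|) over the edges gives the boundary count: gcd(7,3) + gcd(2,1) + gcd(5,4) = 1+1+1 = 3.
Scaling by 3 multiplies the area by 3² = 9 (so the new area is 58.5) and multiplies the boundary lattice-point count by 3, giving 9.
By Pick's theorem, the interior count of the dilated polygon is 58.5 − 9/2 + 1 = 55.

55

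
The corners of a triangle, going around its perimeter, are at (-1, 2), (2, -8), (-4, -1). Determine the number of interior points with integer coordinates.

Using the shoelace formula, 2A = |[(-1)·(-8) − 2·2] + [2·(-1) − (-4)·(-8)] + [(-4)·2 − (-1)·(-1)]| = 39, so the area is 19.5.
Along each edge there are gcd(|Δx|,|Δy|)+1 lattice points, so counting each shared vertex once the boundary has gcd(3,10) + gcd(6,7) + gcd(3,3) = 1+1+3 = 5.
By Pick's theorem A = I + B/2 − 1, so I = 19.5 − 5/2 + 1 = 18.

18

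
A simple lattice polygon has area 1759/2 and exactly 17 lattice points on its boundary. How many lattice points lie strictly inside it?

872

From Pick's theorem, I = A − B/2 + 1 = 1759/2 − 17/2 + 1 = 872.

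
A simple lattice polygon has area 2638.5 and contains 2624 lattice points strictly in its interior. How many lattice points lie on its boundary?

Pick's theorem gives A = I + B/2 − 1, so B = 2(A − I + 1) = 2(2638.5 − 2624 + 1) = 31.

31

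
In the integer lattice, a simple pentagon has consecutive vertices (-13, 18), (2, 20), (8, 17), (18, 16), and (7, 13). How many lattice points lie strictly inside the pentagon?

87

Using the shoelace formula, 2A = |((-13)·20 − 2·18) + (2·17 − 8·20) + (8·16 − 18·17) + (18·13 − 7·16) + (7·18 − (-13)·13)| = 183, so the area is 183/2.
The number of boundary lattice points is Σ gcd(|Δx|,|Δy|) = gcd(15,2) + gcd(6,3) + gcd(10,1) + gcd(11,3) + gcd(20,5) = 1+3+1+1+5 = 11.
By Pick's theorem A = I + B/2 − 1, so I = 183/2 − 11/2 + 1 = 87.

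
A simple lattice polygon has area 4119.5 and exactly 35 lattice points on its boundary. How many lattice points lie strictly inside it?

4103

Pick's theorem A = I + B/2 − 1 rearranges to I = A − B/2 + 1 = 4119.5 − 35/2 + 1 = 4103.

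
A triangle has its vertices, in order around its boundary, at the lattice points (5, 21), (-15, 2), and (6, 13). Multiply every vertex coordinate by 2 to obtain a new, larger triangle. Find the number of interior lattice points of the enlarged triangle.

Using the shoelace formula, 2A = |(5·2 − (-15)·21) + ((-15)·13 − 6·2) + (6·21 − 5·13)| = 179, so the area is 89.5.
Along each edge there are gcd(|Δx|,|Δy|)+1 lattice points, so counting each shared vertex once the boundary has gcd(20,19) + gcd(21,11) + gcd(1,8) = 1+1+1 = 3.
Scaling by 2 multiplies the area by 2² = 4 (so the new area is 358) and multiplies the boundary lattice-point count by 2, giving 6.
By Pick's theorem, the interior count of the dilated polygon is 358 − 6/2 + 1 = 356.

356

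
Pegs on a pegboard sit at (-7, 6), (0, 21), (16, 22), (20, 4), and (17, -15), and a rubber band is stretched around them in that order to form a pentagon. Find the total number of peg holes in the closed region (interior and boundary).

620

Using the shoelace formula, 2A = |[(-7)·21 − 0·6] + [0·22 − 16·21] + [16·4 − 20·22] + [20·(-15) − 17·4] + [17·6 − (-7)·(-15)]| = 1230, so the area is 615.
Along each edge there are gcd(|Δx|,|Δy|)+1 lattice points, so counting each shared vertex once the boundary has gcd(7,15) + gcd(16,1) + gcd(4,18) + gcd(3,19) + gcd(24,21) = 1+1+2+1+3 = 8.
Pick's theorem gives I = A − B/2 + 1 = 615 − 8/2 + 1 = 612, so the closed region contains I + B = 612 + 8 = 620 lattice points.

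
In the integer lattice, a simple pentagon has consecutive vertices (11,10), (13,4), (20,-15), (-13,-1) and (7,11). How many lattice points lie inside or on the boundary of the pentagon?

The shoelace formula gives twice the area as |[11·4 − 13·10] + [13·(-15) − 20·4] + [20·(-1) − (-13)·(-15)] + [(-13)·11 − 7·(-1)] + [7·10 − 11·11]| = 763, so the area is 381.5.
The number of boundary lattice points is Σ gcd(|Δx|,|Δy|) = gcd(2,6) + gcd(7,19) + gcd(33,14) + gcd(20,12) + gcd(4,1) = 2+1+1+4+1 = 9.
Pick's theorem gives I = A − B/2 + 1 = 381.5 − 9/2 + 1 = 378, so the closed region contains I + B = 378 + 9 = 387 lattice points.

387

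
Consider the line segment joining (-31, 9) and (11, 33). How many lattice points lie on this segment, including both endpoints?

7

The number of lattice points on a segment between lattice points is gcd(|Δx|,|Δy|) + 1 = gcd(42,24) + 1 = 6 + 1 = 7.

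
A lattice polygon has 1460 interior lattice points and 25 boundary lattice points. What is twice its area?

Pick's theorem states A = I + B/2 − 1, so A = 1460 + 25/2 − 1 = 2943/2.
Hence 2A = 2943.

2943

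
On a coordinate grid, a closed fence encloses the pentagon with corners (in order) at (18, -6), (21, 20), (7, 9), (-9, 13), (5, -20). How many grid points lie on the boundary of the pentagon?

8

The number of boundary lattice points is Σ gcd(|Δx|,|Δy|) = gcd(3,26) + gcd(14,11) + gcd(16,4) + gcd(14,33) + gcd(13,14) = 1+1+4+1+1 = 8.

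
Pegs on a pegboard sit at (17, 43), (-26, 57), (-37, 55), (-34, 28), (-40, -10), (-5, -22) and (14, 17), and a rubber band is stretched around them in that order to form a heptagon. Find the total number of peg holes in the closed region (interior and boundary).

The shoelace formula gives twice the area as |(17·57 − (-26)·43) + ((-26)·55 − (-37)·57) + ((-37)·28 − (-34)·55) + ((-34)·(-10) − (-40)·28) + ((-40)·(-22) − (-5)·(-10)) + ((-5)·17 − 14·(-22)) + (14·43 − 17·17)| = 6426, so the area is 3213.
Summing gcd(|Δx|,|Δy|) over the edges gives the boundary count: gcd(43,14) + gcd(11,2) + gcd(3,27) + gcd(6,38) + gcd(35,12) + gcd(19,39) + gcd(3,26) = 1+1+3+2+1+1+1 = 10.
Pick's theorem gives I = A − B/2 + 1 = 3213 − 10/2 + 1 = 3209, so the closed region contains I + B = 3209 + 10 = 3219 lattice points.

3219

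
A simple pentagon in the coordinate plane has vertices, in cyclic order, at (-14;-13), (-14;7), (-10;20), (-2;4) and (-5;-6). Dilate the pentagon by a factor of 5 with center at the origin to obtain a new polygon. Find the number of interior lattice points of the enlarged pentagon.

Using the shoelace formula, 2A = |((-14)·7 − (-14)·(-13)) + ((-14)·20 − (-10)·7) + ((-10)·4 − (-2)·20) + ((-2)·(-6) − (-5)·4) + ((-5)·(-13) − (-14)·(-6))| = 477, so the area is 238.5.
Along each edge there are gcd(|Δx|,|Δy|)+1 lattice points, so counting each shared vertex once the boundary has gcd(0,20) + gcd(4,13) + gcd(8,16) + gcd(3,10) + gcd(9,7) = 20+1+8+1+1 = 31.
Scaling by 5 multiplies the area by 5² = 25 (so the new area is 11925/2) and multiplies the boundary lattice-point count by 5, giving 155.
By Pick's theorem, the interior count of the dilated polygon is 11925/2 − 155/2 + 1 = 5886.

5886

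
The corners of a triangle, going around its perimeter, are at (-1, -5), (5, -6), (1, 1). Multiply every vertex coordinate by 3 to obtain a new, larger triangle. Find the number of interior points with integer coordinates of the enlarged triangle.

Using the shoelace formula, 2A = |[(-1)·(-6) − 5·(-5)] + [5·1 − 1·(-6)] + [1·(-5) − (-1)·1]| = 38, so the area is 19.
The number of boundary lattice points is Σ gcd(|Δx|,|Δy|) = gcd(6,1) + gcd(4,7) + gcd(2,6) = 1+1+2 = 4.
Scaling by 3 multiplies the area by 3² = 9 (so the new area is 171) and multiplies the boundary lattice-point count by 3, giving 12.
By Pick's theorem, the interior count of the dilated polygon is 171 − 12/2 + 1 = 166.

166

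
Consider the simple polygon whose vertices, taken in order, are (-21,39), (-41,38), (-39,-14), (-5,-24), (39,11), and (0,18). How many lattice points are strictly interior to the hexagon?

The shoelace formula gives twice the area as |[(-21)·38 − (-41)·39] + [(-41)·(-14) − (-39)·38] + [(-39)·(-24) − (-5)·(-14)] + [(-5)·11 − 39·(-24)] + [39·18 − 0·11] + [0·39 − (-21)·18]| = 5684, so the area is 2842.
The number of boundary lattice points is Σ gcd(|Δx|,|Δy|) = gcd(20,1) + gcd(2,52) + gcd(34,10) + gcd(44,35) + gcd(39,7) + gcd(21,21) = 1+2+2+1+1+21 = 28.
By Pick's theorem A = I + B/2 − 1, so I = 2842 − 28/2 + 1 = 2829.

2829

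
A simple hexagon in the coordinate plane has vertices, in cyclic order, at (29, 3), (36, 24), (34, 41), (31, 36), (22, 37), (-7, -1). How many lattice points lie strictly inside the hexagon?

894

By the shoelace formula, twice the signed area is |[29·24 − 36·3] + [36·41 − 34·24] + [34·36 − 31·41] + [31·37 − 22·36] + [22·(-1) − (-7)·37] + [(-7)·3 − 29·(-1)]| = 1801, so the area is 900.5.
Along each edge there are gcd(|Δx|,|Δy|)+1 lattice points, so counting each shared vertex once the boundary has gcd(7,21) + gcd(2,17) + gcd(3,5) + gcd(9,1) + gcd(29,38) + gcd(36,4) = 7+1+1+1+1+4 = 15.
By Pick's theorem A = I + B/2 − 1, so I = 900.5 − 15/2 + 1 = 894.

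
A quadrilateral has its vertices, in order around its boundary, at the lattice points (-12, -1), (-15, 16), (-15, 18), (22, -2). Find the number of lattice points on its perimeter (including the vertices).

Along each edge there are gcd(|Δx|,|Δy|)+1 lattice points, so counting each shared vertex once the boundary has gcd(3,17) + gcd(0,2) + gcd(37,20) + gcd(34,1) = 1+2+1+1 = 5.

5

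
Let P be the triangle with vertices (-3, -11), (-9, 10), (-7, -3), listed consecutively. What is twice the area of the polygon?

36

Using the shoelace formula, 2A = |((-3)·10 − (-9)·(-11)) + ((-9)·(-3) − (-7)·10) + ((-7)·(-11) − (-3)·(-3))| = 36, so the area is 18.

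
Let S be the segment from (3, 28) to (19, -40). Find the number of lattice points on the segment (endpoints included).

The number of lattice points on a segment between lattice points is gcd(|Δx|,|Δy|) + 1 = gcd(16,68) + 1 = 4 + 1 = 5.

5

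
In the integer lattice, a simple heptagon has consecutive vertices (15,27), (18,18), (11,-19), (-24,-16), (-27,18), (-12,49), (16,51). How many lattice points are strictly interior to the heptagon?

2540

By the shoelace formula, twice the signed area is |(15·18 − 18·27) + (18·(-19) − 11·18) + (11·(-16) − (-24)·(-19)) + ((-24)·18 − (-27)·(-16)) + ((-27)·49 − (-12)·18) + ((-12)·51 − 16·49) + (16·27 − 15·51)| = 5088, so the area is 2544.
Summing gcd(|Δx|,|Δy|) over the edges gives the boundary count: gcd(3,9) + gcd(7,37) + gcd(35,3) + gcd(3,34) + gcd(15,31) + gcd(28,2) + gcd(1,24) = 3+1+1+1+1+2+1 = 10.
By Pick's theorem A = I + B/2 − 1, so I = 2544 − 10/2 + 1 = 2540.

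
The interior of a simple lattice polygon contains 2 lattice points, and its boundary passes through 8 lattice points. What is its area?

5

By Pick's theorem, A = I + B/2 − 1 = 2 + 8/2 − 1 = 5.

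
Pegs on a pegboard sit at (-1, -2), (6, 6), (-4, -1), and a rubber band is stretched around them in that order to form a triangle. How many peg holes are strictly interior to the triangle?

15

Using the shoelace formula, 2A = |((-1)·6 − 6·(-2)) + (6·(-1) − (-4)·6) + ((-4)·(-2) − (-1)·(-1))| = 31, so the area is 31/2.
Along each edge there are gcd(|Δx|,|Δy|)+1 lattice points, so counting each shared vertex once the boundary has gcd(7,8) + gcd(10,7) + gcd(3,1) = 1+1+1 = 3.
By Pick's theorem A = I + B/2 − 1, so I = 31/2 − 3/2 + 1 = 15.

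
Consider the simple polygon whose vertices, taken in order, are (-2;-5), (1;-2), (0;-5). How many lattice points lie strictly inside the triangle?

Using the shoelace formula, 2A = |((-2)·(-2) − 1·(-5)) + (1·(-5) − 0·(-2)) + (0·(-5) − (-2)·(-5))| = 6, so the area is 3.
The number of boundary lattice points is Σ gcd(|Δx|,|Δy|) = gcd(3,3) + gcd(1,3) + gcd(2,0) = 3+1+2 = 6.
Pick's theorem gives I = A − B/2 + 1 = 3 − 6/2 + 1 = 1.

1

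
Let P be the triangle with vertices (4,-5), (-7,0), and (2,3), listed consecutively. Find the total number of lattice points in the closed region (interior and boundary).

43

The shoelace formula gives twice the area as |(4·0 − (-7)·(-5)) + ((-7)·3 − 2·0) + (2·(-5) − 4·3)| = 78, so the area is 39.
Along each edge there are gcd(|Δx|,|Δy|)+1 lattice points, so counting each shared vertex once the boundary has gcd(11,5) + gcd(9,3) + gcd(2,8) = 1+3+2 = 6.
Pick's theorem gives I = A − B/2 + 1 = 39 − 6/2 + 1 = 37, so the closed region contains I + B = 37 + 6 = 43 lattice points.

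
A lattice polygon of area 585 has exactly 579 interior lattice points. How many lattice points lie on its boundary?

Pick's theorem gives A = I + B/2 − 1, so B = 2(A − I + 1) = 2(585 − 579 + 1) = 14.

14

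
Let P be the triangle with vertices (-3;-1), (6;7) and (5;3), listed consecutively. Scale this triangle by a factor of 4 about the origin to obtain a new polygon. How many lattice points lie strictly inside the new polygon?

By the shoelace formula, twice the signed area is |[(-3)·7 − 6·(-1)] + [6·3 − 5·7] + [5·(-1) − (-3)·3]| = 28, so the area is 14.
Along each edge there are gcd(|Δx|,|Δy|)+1 lattice points, so counting each shared vertex once the boundary has gcd(9,8) + gcd(1,4) + gcd(8,4) = 1+1+4 = 6.
Scaling by 4 multiplies the area by 4² = 16 (so the new area is 224) and multiplies the boundary lattice-point count by 4, giving 24.
By Pick's theorem, the interior count of the dilated polygon is 224 − 24/2 + 1 = 213.

213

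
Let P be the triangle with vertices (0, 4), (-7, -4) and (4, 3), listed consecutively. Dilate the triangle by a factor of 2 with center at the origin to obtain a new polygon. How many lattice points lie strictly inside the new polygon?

76

Using the shoelace formula, 2A = |(0·(-4) − (-7)·4) + ((-7)·3 − 4·(-4)) + (4·4 − 0·3)| = 39, so the area is 19.5.
The number of boundary lattice points is Σ gcd(|Δx|,|Δy|) = gcd(7,8) + gcd(11,7) + gcd(4,1) = 1+1+1 = 3.
Scaling by 2 multiplies the area by 2² = 4 (so the new area is 78) and multiplies the boundary lattice-point count by 2, giving 6.
By Pick's theorem, the interior count of the dilated polygon is 78 − 6/2 + 1 = 76.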